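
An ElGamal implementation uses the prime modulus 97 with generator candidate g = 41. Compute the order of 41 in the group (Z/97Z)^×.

96

ord(41) | φ(97) = 97 − 1 = 96 = 2^5 · 3.
Divisors of 96: 1, 2, 3, 4, 6, 8, 12, 16, 24, 32, 48, 96.
Evaluate successive powers at the divisors of 96:
41^1 ≡ 41 (mod 97)
41^2 ≡ 32 (mod 97)
41^3 ≡ 51 (mod 97)
41^4 ≡ 54 (mod 97)
41^6 ≡ 79 (mod 97)
41^8 ≡ 6 (mod 97)
41^12 ≡ 33 (mod 97)
41^16 ≡ 36 (mod 97)
41^24 ≡ 22 (mod 97)
41^32 ≡ 35 (mod 97)
41^48 ≡ 96 (mod 97)
41^96 ≡ 1 (mod 97) ✓
The smallest such exponent is 96, so the order of 41 is 96.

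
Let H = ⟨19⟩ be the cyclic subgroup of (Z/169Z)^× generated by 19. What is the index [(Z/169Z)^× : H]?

13

ord(19) | φ(169) = φ(13^2) = 13·(13−1) = 156 = 2^2 · 3 · 13.
Divisors of 156: 1, 2, 3, 4, 6, 12, 13, 26, 39, 52, 78, 156.
Compute 19^d (mod 169) for the divisors d until we hit 1:
19^1 ≡ 19 (mod 169)
19^2 ≡ 23 (mod 169)
19^3 ≡ 99 (mod 169)
19^4 ≡ 22 (mod 169)
19^6 ≡ 168 (mod 169)
19^12 ≡ 1 (mod 169) ✓
So ord_169(19) = 12, hence |⟨19⟩| = 12.
The index is φ(169) / ord(19) = 156 / 12 = 13.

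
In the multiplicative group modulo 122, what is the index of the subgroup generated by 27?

6

The order of 27 must divide φ(122) = φ(2)·φ(61) = 1·60 = 60 = 2^2 · 3 · 5.
Divisors of 60: 1, 2, 3, 4, 5, 6, 10, 12, 15, 20, 30, 60.
Check 27^d mod 122 for each divisor in increasing order:
27^1 ≡ 27 (mod 122)
27^2 ≡ 119 (mod 122)
27^3 ≡ 41 (mod 122)
27^4 ≡ 9 (mod 122)
27^5 ≡ 121 (mod 122)
27^6 ≡ 95 (mod 122)
27^10 ≡ 1 (mod 122) ✓
Thus |⟨27⟩| = ord(27) = 10.
[(Z/122Z)^× : ⟨27⟩] = 60/10 = 6.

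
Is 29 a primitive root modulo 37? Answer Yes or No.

No

φ(37) = 37 − 1 = 36 = 2^2 · 3^2.
It suffices to check that the order of 29 is not a proper divisor of 36: compute 29^(36/q) for q ∈ {2, 3}.
29^18 ≡ 36 (mod 37)  [q = 2: ≢ 1 ✓]
29^12 ≡ 1 (mod 37)  [q = 3: ≡ 1 ✗]
Since 29^12 ≡ 1, the order of 29 divides 12 < 36, so 29 is not a primitive root.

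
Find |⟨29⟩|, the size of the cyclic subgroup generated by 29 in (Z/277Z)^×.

ord(29) | φ(277) = 277 − 1 = 276 = 2^2 · 3 · 23.
Divisors of 276: 1, 2, 3, 4, 6, 12, 23, 46, 69, 92, 138, 276.
Test each divisor d:
29^1 ≡ 29 (mod 277)
29^2 ≡ 10 (mod 277)
29^3 ≡ 13 (mod 277)
29^4 ≡ 100 (mod 277)
29^6 ≡ 169 (mod 277)
29^12 ≡ 30 (mod 277)
29^23 ≡ 117 (mod 277)
29^46 ≡ 116 (mod 277)
29^69 ≡ 276 (mod 277)
29^92 ≡ 160 (mod 277)
29^138 ≡ 1 (mod 277) ✓
So ord_277(29) = 138.

138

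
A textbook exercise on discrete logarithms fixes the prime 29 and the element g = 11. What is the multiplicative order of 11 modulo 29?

28

By Lagrange's theorem, ord_29(11) divides φ(29) = 29 − 1 = 28 = 2^2 · 7.
Divisors of 28: 1, 2, 4, 7, 14, 28.
Compute 11^d (mod 29) for the divisors d until we hit 1:
11^1 ≡ 11 (mod 29)
11^2 ≡ 5 (mod 29)
11^4 ≡ 25 (mod 29)
11^7 ≡ 12 (mod 29)
11^14 ≡ 28 (mod 29)
11^28 ≡ 1 (mod 29) ✓
Therefore the multiplicative order of 11 modulo 29 is 28.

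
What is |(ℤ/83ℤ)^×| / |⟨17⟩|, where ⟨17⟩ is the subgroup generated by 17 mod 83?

By Lagrange's theorem, ord_83(17) divides φ(83) = 83 − 1 = 82 = 2 · 41.
Divisors of 82: 1, 2, 41, 82.
Check 17^d mod 83 for each divisor in increasing order:
17^1 ≡ 17 (mod 83)
17^2 ≡ 40 (mod 83)
17^41 ≡ 1 (mod 83) ✓
The order of 17 is 41, so the subgroup it generates has 41 elements.
[(Z/83Z)^× : ⟨17⟩] = 82/41 = 2.

2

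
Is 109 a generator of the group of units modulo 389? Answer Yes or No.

Yes

φ(389) = 389 − 1 = 388 = 2^2 · 97.
109 is a primitive root mod 389 iff 109^(φ(389)/q) ≢ 1 for every prime q | φ(389), i.e. q ∈ {2, 97}.
109^194 ≡ 388 (mod 389)  [q = 2: ≢ 1 ✓]
109^4 ≡ 175 (mod 389)  [q = 97: ≢ 1 ✓]
None equal 1, so ord_389(109) = 388: 109 is a primitive root.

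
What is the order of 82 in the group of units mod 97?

96

ord(82) | φ(97) = 97 − 1 = 96 = 2^5 · 3.
Divisors of 96: 1, 2, 3, 4, 6, 8, 12, 16, 24, 32, 48, 96.
Test each divisor d:
82^1 ≡ 82
82^2 ≡ 31
82^3 ≡ 20
82^4 ≡ 88
82^6 ≡ 12
82^8 ≡ 81
82^12 ≡ 47
82^16 ≡ 62
82^24 ≡ 75
82^32 ≡ 61
82^48 ≡ 96
82^96 ≡ 1
The smallest such exponent is 96, so the order of 82 is 96.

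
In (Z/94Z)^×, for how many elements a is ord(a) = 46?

φ(94) = φ(2)·φ(47) = 1·46 = 46 = 2 · 23.
(Z/94Z)^× is cyclic (|G| = 46); a cyclic group of order m has exactly φ(d) elements of each order d | m, and none otherwise.
46 = 2 · 23 divides 46, and φ(46) = 22.

22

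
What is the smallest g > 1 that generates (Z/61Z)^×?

2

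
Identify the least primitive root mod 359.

7

φ(359) = 359 − 1 = 358 = 2 · 179.
Test candidates g = 2, 3, … against the prime factors q ∈ {2, 179} of φ(359): g is a generator iff g^(358/q) ≢ 1 for every such q.
g = 2: 2^179 ≡ 1 — hits 1, so not a primitive root.
g = 3: 3^179 ≡ 1 — hits 1, so not a primitive root.
g = 4: 4^179 ≡ 1 — hits 1, so not a primitive root.
g = 5: 5^179 ≡ 1 — hits 1, so not a primitive root.
g = 6: 6^179 ≡ 1 — hits 1, so not a primitive root.
g = 7: 7^179 ≡ 358; 7^2 ≡ 49 — none is 1, so 7 is a primitive root.
The smallest primitive root modulo 359 is 7.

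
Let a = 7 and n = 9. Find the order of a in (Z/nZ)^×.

3

By Lagrange's theorem, ord_9(7) divides φ(9) = φ(3^2) = 3·(3−1) = 6 = 2 · 3.
Divisors of 6: 1, 2, 3, 6.
Test each divisor d:
7^1 ≡ 7 (mod 9)
7^2 ≡ 4 (mod 9)
7^3 ≡ 1 (mod 9) ✓
So ord_9(7) = 3.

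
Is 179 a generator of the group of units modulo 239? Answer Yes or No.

Yes

φ(239) = 239 − 1 = 238 = 2 · 7 · 17.
Test 179^(238/q) mod 239 for each prime factor q of 238:
179^119 ≡ 238 (mod 239)  [q = 2: ≢ 1 ✓]
179^34 ≡ 24 (mod 239)  [q = 7: ≢ 1 ✓]
179^14 ≡ 187 (mod 239)  [q = 17: ≢ 1 ✓]
All checks pass, so 179 has order 238 and is a primitive root modulo 239.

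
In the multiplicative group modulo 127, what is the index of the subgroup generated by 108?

21

ord(108) | φ(127) = 127 − 1 = 126 = 2 · 3^2 · 7.
Divisors of 126: 1, 2, 3, 6, 7, 9, 14, 18, 21, 42, 63, 126.
Check 108^d mod 127 for each divisor in increasing order:
108^1 ≡ 108 (mod 127)
108^2 ≡ 107 (mod 127)
108^3 ≡ 126 (mod 127)
108^6 ≡ 1 (mod 127) ✓
Thus |⟨108⟩| = ord(108) = 6.
[(Z/127Z)^× : ⟨108⟩] = 126/6 = 21.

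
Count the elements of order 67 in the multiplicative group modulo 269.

66

φ(269) = 269 − 1 = 268 = 2^2 · 67.
(Z/269Z)^× is cyclic (|G| = 268); a cyclic group of order m has exactly φ(d) elements of each order d | m, and none otherwise.
67 | 268, and φ(67) = 67 − 1 = 66.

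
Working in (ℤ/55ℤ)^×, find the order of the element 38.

Since 38 ∈ (Z/55Z)^×, its order divides φ(55) = φ(5·11) = (5−1)·(11−1) = 4·10 = 40 = 2^3 · 5.
Divisors of 40: 1, 2, 4, 5, 8, 10, 20, 40.
Check 38^d mod 55 for each divisor in increasing order:
38^1 ≡ 38 (mod 55)
38^2 ≡ 14 (mod 55)
38^4 ≡ 31 (mod 55)
38^5 ≡ 23 (mod 55)
38^8 ≡ 26 (mod 55)
38^10 ≡ 34 (mod 55)
38^20 ≡ 1 (mod 55) ✓
Therefore the multiplicative order of 38 modulo 55 is 20.

20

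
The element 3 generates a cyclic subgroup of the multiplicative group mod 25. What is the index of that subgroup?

1

Since 3 ∈ (Z/25Z)^×, its order divides φ(25) = φ(5^2) = 5·(5−1) = 20 = 2^2 · 5.
Divisors of 20: 1, 2, 4, 5, 10, 20.
Test each divisor d:
3^1 ≡ 3
3^2 ≡ 9
3^4 ≡ 6
3^5 ≡ 18
3^10 ≡ 24
3^20 ≡ 1
So ord_25(3) = 20, hence |⟨3⟩| = 20.
Index = |(Z/25Z)^×| / |⟨3⟩| = 20 / 20 = 1.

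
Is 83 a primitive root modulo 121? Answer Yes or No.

Yes

φ(121) = φ(11^2) = 11·(11−1) = 110 = 2 · 5 · 11.
It suffices to check that the order of 83 is not a proper divisor of 110: compute 83^(110/q) for q ∈ {2, 5, 11}.
83^55 ≡ 120 (mod 121)  [q = 2: ≢ 1 ✓]
83^22 ≡ 3 (mod 121)  [q = 5: ≢ 1 ✓]
83^10 ≡ 23 (mod 121)  [q = 11: ≢ 1 ✓]
None equal 1, so ord_121(83) = 110: 83 is a primitive root.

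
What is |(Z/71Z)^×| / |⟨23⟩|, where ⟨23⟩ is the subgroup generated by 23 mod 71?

5

The order of 23 must divide φ(71) = 71 − 1 = 70 = 2 · 5 · 7.
Divisors of 70: 1, 2, 5, 7, 10, 14, 35, 70.
Test each divisor d:
23^1 ≡ 23 (mod 71)
23^2 ≡ 32 (mod 71)
23^5 ≡ 51 (mod 71)
23^7 ≡ 70 (mod 71)
23^10 ≡ 45 (mod 71)
23^14 ≡ 1 (mod 71) ✓
The order of 23 is 14, so the subgroup it generates has 14 elements.
[(Z/71Z)^× : ⟨23⟩] = 70/14 = 5.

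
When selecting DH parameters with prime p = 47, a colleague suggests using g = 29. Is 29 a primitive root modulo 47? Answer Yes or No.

Yes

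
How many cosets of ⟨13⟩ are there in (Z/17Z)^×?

4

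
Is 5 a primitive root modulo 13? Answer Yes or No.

No

φ(13) = 13 − 1 = 12 = 2^2 · 3.
An element g generates (Z/13Z)^× iff g^(12/q) ≢ 1 (mod 13) for each prime q ∈ {2, 3}.
5^6 ≡ 12 (mod 13)  [q = 2: ≢ 1 ✓]
5^4 ≡ 1 (mod 13)  [q = 3: ≡ 1 ✗]
The check at q = 3 fails, so 5 generates a proper subgroup.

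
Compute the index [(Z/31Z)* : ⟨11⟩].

The order of 11 must divide φ(31) = 31 − 1 = 30 = 2 · 3 · 5.
Divisors of 30: 1, 2, 3, 5, 6, 10, 15, 30.
Test each divisor d:
11^1 ≡ 11 (mod 31)
11^2 ≡ 28 (mod 31)
11^3 ≡ 29 (mod 31)
11^5 ≡ 6 (mod 31)
11^6 ≡ 4 (mod 31)
11^10 ≡ 5 (mod 31)
11^15 ≡ 30 (mod 31)
11^30 ≡ 1 (mod 31) ✓
So ord_31(11) = 30, hence |⟨11⟩| = 30.
The index is φ(31) / ord(11) = 30 / 30 = 1.

1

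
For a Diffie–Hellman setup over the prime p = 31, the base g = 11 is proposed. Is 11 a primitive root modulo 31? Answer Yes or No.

Yes

φ(31) = 31 − 1 = 30 = 2 · 3 · 5.
Test 11^(30/q) mod 31 for each prime factor q of 30:
11^15 ≡ 30 (mod 31)  [q = 2: ≢ 1 ✓]
11^10 ≡ 5 (mod 31)  [q = 3: ≢ 1 ✓]
11^6 ≡ 4 (mod 31)  [q = 5: ≢ 1 ✓]
None equal 1, so ord_31(11) = 30: 11 is a primitive root.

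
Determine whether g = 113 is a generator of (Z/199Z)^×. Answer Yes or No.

φ(199) = 199 − 1 = 198 = 2 · 3^2 · 11.
113 is a primitive root mod 199 iff 113^(φ(199)/q) ≢ 1 for every prime q | φ(199), i.e. q ∈ {2, 3, 11}.
113^99 ≡ 198 (mod 199)  [q = 2: ≢ 1 ✓]
113^66 ≡ 92 (mod 199)  [q = 3: ≢ 1 ✓]
113^18 ≡ 61 (mod 199)  [q = 11: ≢ 1 ✓]
Every test exponent gives a nontrivial residue, hence 113 generates the full group.

Yes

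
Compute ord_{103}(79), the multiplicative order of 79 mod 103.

17

The order of 79 must divide φ(103) = 103 − 1 = 102 = 2 · 3 · 17.
Divisors of 102: 1, 2, 3, 6, 17, 34, 51, 102.
Compute 79^d (mod 103) for the divisors d until we hit 1:
79^1 ≡ 79
79^2 ≡ 61
79^3 ≡ 81
79^6 ≡ 72
79^17 ≡ 1
The smallest such exponent is 17, so the order of 79 is 17.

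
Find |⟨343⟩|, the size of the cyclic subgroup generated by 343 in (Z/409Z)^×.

8

Since 343 ∈ (Z/409Z)^×, its order divides φ(409) = 409 − 1 = 408 = 2^3 · 3 · 17.
Divisors of 408: 1, 2, 3, 4, 6, 8, 12, 17, 24, 34, 51, 68, 102, 136, 204, 408.
Check 343^d mod 409 for each divisor in increasing order:
343^1 ≡ 343
343^2 ≡ 266
343^3 ≡ 31
343^4 ≡ 408
343^6 ≡ 143
343^8 ≡ 1
The smallest such exponent is 8, so the order of 343 is 8.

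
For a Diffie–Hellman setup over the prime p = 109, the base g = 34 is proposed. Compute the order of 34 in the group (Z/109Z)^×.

18

The order of 34 must divide φ(109) = 109 − 1 = 108 = 2^2 · 3^3.
Divisors of 108: 1, 2, 3, 4, 6, 9, 12, 18, 27, 36, 54, 108.
Check 34^d mod 109 for each divisor in increasing order:
34^1 ≡ 34 (mod 109)
34^2 ≡ 66 (mod 109)
34^3 ≡ 64 (mod 109)
34^4 ≡ 105 (mod 109)
34^6 ≡ 63 (mod 109)
34^9 ≡ 108 (mod 109)
34^12 ≡ 45 (mod 109)
34^18 ≡ 1 (mod 109) ✓
Hence ord(34) = 18.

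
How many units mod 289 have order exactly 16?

8

φ(289) = φ(17^2) = 17·(17−1) = 272 = 2^4 · 17.
Since (Z/289Z)^× is cyclic of order 272, the number of elements of order d is φ(d) when d | 272 and 0 otherwise.
16 = 2^4 divides 272, and φ(16) = 8.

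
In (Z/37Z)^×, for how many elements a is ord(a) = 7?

φ(37) = 37 − 1 = 36 = 2^2 · 3^2.
In a cyclic group of order 36, there are φ(d) elements of order d for each divisor d of 36, and zero for non-divisors.
Since 7 ∤ 36, the count is 0.

0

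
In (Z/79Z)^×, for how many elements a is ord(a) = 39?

24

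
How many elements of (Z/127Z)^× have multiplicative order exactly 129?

φ(127) = 127 − 1 = 126 = 2 · 3^2 · 7.
(Z/127Z)^× is cyclic (|G| = 126); a cyclic group of order m has exactly φ(d) elements of each order d | m, and none otherwise.
129 does not divide 126, so no element of (Z/127Z)^× has order 129.

0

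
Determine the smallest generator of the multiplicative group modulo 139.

2

φ(139) = 139 − 1 = 138 = 2 · 3 · 23.
g is a primitive root iff g^(138/q) ≢ 1 (mod 139) for each prime q ∈ {2, 3, 23}.
g = 2: 2^69 ≡ 138; 2^46 ≡ 96; 2^6 ≡ 64 — none is 1, so 2 is a primitive root.
The smallest primitive root modulo 139 is 2.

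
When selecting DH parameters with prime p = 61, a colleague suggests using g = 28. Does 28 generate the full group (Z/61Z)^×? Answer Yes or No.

No

φ(61) = 61 − 1 = 60 = 2^2 · 3 · 5.
It suffices to check that the order of 28 is not a proper divisor of 60: compute 28^(60/q) for q ∈ {2, 3, 5}.
28^30 ≡ 60 (mod 61)  [q = 2: ≢ 1 ✓]
28^20 ≡ 1 (mod 61)  [q = 3: ≡ 1 ✗]
28^12 ≡ 9 (mod 61)  [q = 5: ≢ 1 ✓]
Since 28^20 ≡ 1, the order of 28 divides 20 < 60, so 28 is not a primitive root.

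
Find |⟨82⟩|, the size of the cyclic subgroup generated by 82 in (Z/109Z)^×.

18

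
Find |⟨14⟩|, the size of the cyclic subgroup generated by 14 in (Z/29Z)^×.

28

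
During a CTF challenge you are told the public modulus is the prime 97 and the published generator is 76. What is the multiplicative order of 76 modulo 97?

96

By Lagrange's theorem, ord_97(76) divides φ(97) = 97 − 1 = 96 = 2^5 · 3.
Divisors of 96: 1, 2, 3, 4, 6, 8, 12, 16, 24, 32, 48, 96.
Check 76^d mod 97 for each divisor in increasing order:
76^1 ≡ 76 (mod 97)
76^2 ≡ 53 (mod 97)
76^3 ≡ 51 (mod 97)
76^4 ≡ 93 (mod 97)
76^6 ≡ 79 (mod 97)
76^8 ≡ 16 (mod 97)
76^12 ≡ 33 (mod 97)
76^16 ≡ 62 (mod 97)
76^24 ≡ 22 (mod 97)
76^32 ≡ 61 (mod 97)
76^48 ≡ 96 (mod 97)
76^96 ≡ 1 (mod 97) ✓
Hence ord(76) = 96.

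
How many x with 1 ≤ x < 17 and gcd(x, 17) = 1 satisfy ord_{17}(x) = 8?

4

φ(17) = 17 − 1 = 16 = 2^4.
(Z/17Z)^× is cyclic (|G| = 16); a cyclic group of order m has exactly φ(d) elements of each order d | m, and none otherwise.
8 = 2^3 divides 16, and φ(8) = 4.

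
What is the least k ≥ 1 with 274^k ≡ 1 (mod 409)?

ord(274) | φ(409) = 409 − 1 = 408 = 2^3 · 3 · 17.
Divisors of 408: 1, 2, 3, 4, 6, 8, 12, 17, 24, 34, 51, 68, 102, 136, 204, 408.
Check 274^d mod 409 for each divisor in increasing order:
274^1 ≡ 274
274^2 ≡ 229
274^3 ≡ 169
274^4 ≡ 89
274^6 ≡ 340
274^8 ≡ 150
274^12 ≡ 262
274^17 ≡ 143
274^24 ≡ 341
274^34 ≡ 408
274^51 ≡ 266
274^68 ≡ 1
The smallest such exponent is 68, so the order of 274 is 68.

68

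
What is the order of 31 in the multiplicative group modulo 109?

54

Since 31 ∈ (Z/109Z)^×, its order divides φ(109) = 109 − 1 = 108 = 2^2 · 3^3.
Divisors of 108: 1, 2, 3, 4, 6, 9, 12, 18, 27, 36, 54, 108.
Evaluate successive powers at the divisors of 108:
31^1 ≡ 31
31^2 ≡ 89
31^3 ≡ 34
31^4 ≡ 73
31^6 ≡ 66
31^9 ≡ 64
31^12 ≡ 105
31^18 ≡ 63
31^27 ≡ 108
31^36 ≡ 45
31^54 ≡ 1
Therefore the multiplicative order of 31 modulo 109 is 54.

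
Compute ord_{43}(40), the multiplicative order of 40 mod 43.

By Lagrange's theorem, ord_43(40) divides φ(43) = 43 − 1 = 42 = 2 · 3 · 7.
Divisors of 42: 1, 2, 3, 6, 7, 14, 21, 42.
Compute 40^d (mod 43) for the divisors d until we hit 1:
40^1 ≡ 40 (mod 43)
40^2 ≡ 9 (mod 43)
40^3 ≡ 16 (mod 43)
40^6 ≡ 41 (mod 43)
40^7 ≡ 6 (mod 43)
40^14 ≡ 36 (mod 43)
40^21 ≡ 1 (mod 43) ✓
So ord_43(40) = 21.

21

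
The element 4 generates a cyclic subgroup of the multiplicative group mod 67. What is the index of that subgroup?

2

By Lagrange's theorem, ord_67(4) divides φ(67) = 67 − 1 = 66 = 2 · 3 · 11.
Divisors of 66: 1, 2, 3, 6, 11, 22, 33, 66.
Test each divisor d:
4^1 ≡ 4
4^2 ≡ 16
4^3 ≡ 64
4^6 ≡ 9
4^11 ≡ 37
4^22 ≡ 29
4^33 ≡ 1
Thus |⟨4⟩| = ord(4) = 33.
The index is φ(67) / ord(4) = 66 / 33 = 2.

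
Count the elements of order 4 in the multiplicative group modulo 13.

2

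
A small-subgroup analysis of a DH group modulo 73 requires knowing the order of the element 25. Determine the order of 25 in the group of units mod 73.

36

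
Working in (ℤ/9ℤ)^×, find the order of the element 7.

3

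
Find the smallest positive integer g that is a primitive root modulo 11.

φ(11) = 11 − 1 = 10 = 2 · 5.
g is a primitive root iff g^(10/q) ≢ 1 (mod 11) for each prime q ∈ {2, 5}.
g = 2: 2^5 ≡ 10; 2^2 ≡ 4 — none is 1, so 2 is a primitive root.
The smallest primitive root modulo 11 is 2.

2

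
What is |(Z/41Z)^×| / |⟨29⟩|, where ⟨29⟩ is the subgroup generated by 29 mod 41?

ord(29) | φ(41) = 41 − 1 = 40 = 2^3 · 5.
Divisors of 40: 1, 2, 4, 5, 8, 10, 20, 40.
Compute 29^d (mod 41) for the divisors d until we hit 1:
29^1 ≡ 29 (mod 41)
29^2 ≡ 21 (mod 41)
29^4 ≡ 31 (mod 41)
29^5 ≡ 38 (mod 41)
29^8 ≡ 18 (mod 41)
29^10 ≡ 9 (mod 41)
29^20 ≡ 40 (mod 41)
29^40 ≡ 1 (mod 41) ✓
The order of 29 is 40, so the subgroup it generates has 40 elements.
[(Z/41Z)^× : ⟨29⟩] = 40/40 = 1.

1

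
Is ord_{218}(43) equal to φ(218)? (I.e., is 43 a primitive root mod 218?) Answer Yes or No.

φ(218) = φ(2)·φ(109) = 1·108 = 108 = 2^2 · 3^3.
An element g generates (Z/218Z)^× iff g^(108/q) ≢ 1 (mod 218) for each prime q ∈ {2, 3}.
43^54 ≡ 1 (mod 218)  [q = 2: ≡ 1 ✗]
43^36 ≡ 1 (mod 218)  [q = 3: ≡ 1 ✗]
The check at q = 2 fails, so 43 generates a proper subgroup.

No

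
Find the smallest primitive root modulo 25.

2

φ(25) = φ(5^2) = 5·(5−1) = 20 = 2^2 · 5.
g is a primitive root iff g^(20/q) ≢ 1 (mod 25) for each prime q ∈ {2, 5}.
g = 2: 2^10 ≡ 24; 2^4 ≡ 16 — none is 1, so 2 is a primitive root.
Hence the least primitive root of 25 is 2.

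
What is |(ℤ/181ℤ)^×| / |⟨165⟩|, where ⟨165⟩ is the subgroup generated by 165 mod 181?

2

The order of 165 must divide φ(181) = 181 − 1 = 180 = 2^2 · 3^2 · 5.
Divisors of 180: 1, 2, 3, 4, 5, 6, 9, 10, 12, 15, 18, 20, 30, 36, 45, 60, 90, 180.
Test each divisor d:
165^1 ≡ 165
165^2 ≡ 75
165^3 ≡ 67
165^4 ≡ 14
165^5 ≡ 138
165^6 ≡ 145
165^9 ≡ 122
165^10 ≡ 39
165^12 ≡ 29
165^15 ≡ 133
165^18 ≡ 42
165^20 ≡ 73
165^30 ≡ 132
165^36 ≡ 135
165^45 ≡ 180
165^60 ≡ 48
165^90 ≡ 1
So ord_181(165) = 90, hence |⟨165⟩| = 90.
[(Z/181Z)^× : ⟨165⟩] = 180/90 = 2.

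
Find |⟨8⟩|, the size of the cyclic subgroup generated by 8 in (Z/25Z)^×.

Since 8 ∈ (Z/25Z)^×, its order divides φ(25) = φ(5^2) = 5·(5−1) = 20 = 2^2 · 5.
Divisors of 20: 1, 2, 4, 5, 10, 20.
Test each divisor d:
8^1 ≡ 8
8^2 ≡ 14
8^4 ≡ 21
8^5 ≡ 18
8^10 ≡ 24
8^20 ≡ 1
So ord_25(8) = 20.

20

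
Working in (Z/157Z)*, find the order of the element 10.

78

ord(10) | φ(157) = 157 − 1 = 156 = 2^2 · 3 · 13.
Divisors of 156: 1, 2, 3, 4, 6, 12, 13, 26, 39, 52, 78, 156.
Check 10^d mod 157 for each divisor in increasing order:
10^1 ≡ 10 (mod 157)
10^2 ≡ 100 (mod 157)
10^3 ≡ 58 (mod 157)
10^4 ≡ 109 (mod 157)
10^6 ≡ 67 (mod 157)
10^12 ≡ 93 (mod 157)
10^13 ≡ 145 (mod 157)
10^26 ≡ 144 (mod 157)
10^39 ≡ 156 (mod 157)
10^52 ≡ 12 (mod 157)
10^78 ≡ 1 (mod 157) ✓
Hence ord(10) = 78.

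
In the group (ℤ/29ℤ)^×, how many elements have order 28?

12

φ(29) = 29 − 1 = 28 = 2^2 · 7.
(Z/29Z)^× is cyclic (|G| = 28); a cyclic group of order m has exactly φ(d) elements of each order d | m, and none otherwise.
28 = 2^2 · 7 divides 28, and φ(28) = 12.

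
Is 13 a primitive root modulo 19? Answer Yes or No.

φ(19) = 19 − 1 = 18 = 2 · 3^2.
Test 13^(18/q) mod 19 for each prime factor q of 18:
13^9 ≡ 18 (mod 19)  [q = 2: ≢ 1 ✓]
13^6 ≡ 11 (mod 19)  [q = 3: ≢ 1 ✓]
All checks pass, so 13 has order 18 and is a primitive root modulo 19.

Yes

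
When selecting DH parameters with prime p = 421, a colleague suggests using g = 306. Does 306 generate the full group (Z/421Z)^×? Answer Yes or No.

No

φ(421) = 421 − 1 = 420 = 2^2 · 3 · 5 · 7.
An element g generates (Z/421Z)^× iff g^(420/q) ≢ 1 (mod 421) for each prime q ∈ {2, 3, 5, 7}.
306^210 ≡ 420 (mod 421)  [q = 2: ≢ 1 ✓]
306^140 ≡ 1 (mod 421)  [q = 3: ≡ 1 ✗]
306^84 ≡ 1 (mod 421)  [q = 5: ≡ 1 ✗]
306^60 ≡ 385 (mod 421)  [q = 7: ≢ 1 ✓]
The check at q = 3 fails, so 306 generates a proper subgroup.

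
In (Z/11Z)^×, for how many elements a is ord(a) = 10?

4

φ(11) = 11 − 1 = 10 = 2 · 5.
Since (Z/11Z)^× is cyclic of order 10, the number of elements of order d is φ(d) when d | 10 and 0 otherwise.
10 = 2 · 5 divides 10, and φ(10) = 4.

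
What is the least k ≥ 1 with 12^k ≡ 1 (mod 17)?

Since 12 ∈ (Z/17Z)^×, its order divides φ(17) = 17 − 1 = 16 = 2^4.
Divisors of 16: 1, 2, 4, 8, 16.
Check 12^d mod 17 for each divisor in increasing order:
12^1 ≡ 12 (mod 17)
12^2 ≡ 8 (mod 17)
12^4 ≡ 13 (mod 17)
12^8 ≡ 16 (mod 17)
12^16 ≡ 1 (mod 17) ✓
The smallest such exponent is 16, so the order of 12 is 16.

16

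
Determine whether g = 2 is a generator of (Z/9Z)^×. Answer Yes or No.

Yes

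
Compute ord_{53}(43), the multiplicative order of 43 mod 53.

26

Since 43 ∈ (Z/53Z)^×, its order divides φ(53) = 53 − 1 = 52 = 2^2 · 13.
Divisors of 52: 1, 2, 4, 13, 26, 52.
Check 43^d mod 53 for each divisor in increasing order:
43^1 ≡ 43
43^2 ≡ 47
43^4 ≡ 36
43^13 ≡ 52
43^26 ≡ 1
The smallest such exponent is 26, so the order of 43 is 26.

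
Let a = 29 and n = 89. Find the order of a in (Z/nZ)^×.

ord(29) | φ(89) = 89 − 1 = 88 = 2^3 · 11.
Divisors of 88: 1, 2, 4, 8, 11, 22, 44, 88.
Check 29^d mod 89 for each divisor in increasing order:
29^1 ≡ 29
29^2 ≡ 40
29^4 ≡ 87
29^8 ≡ 4
29^11 ≡ 12
29^22 ≡ 55
29^44 ≡ 88
29^88 ≡ 1
Hence ord(29) = 88.

88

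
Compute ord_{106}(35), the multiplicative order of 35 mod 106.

ord(35) | φ(106) = φ(2)·φ(53) = 1·52 = 52 = 2^2 · 13.
Divisors of 52: 1, 2, 4, 13, 26, 52.
Evaluate successive powers at the divisors of 52:
35^1 ≡ 35
35^2 ≡ 59
35^4 ≡ 89
35^13 ≡ 83
35^26 ≡ 105
35^52 ≡ 1
Therefore the multiplicative order of 35 modulo 106 is 52.

52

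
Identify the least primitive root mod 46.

5

φ(46) = φ(2)·φ(23) = 1·22 = 22 = 2 · 11.
Test candidates g = 2, 3, … against the prime factors q ∈ {2, 11} of φ(46): g is a generator iff g^(22/q) ≢ 1 for every such q.
g = 2: gcd(2, 46) = 2 > 1, not a unit — skip.
g = 3: 3^11 ≡ 1 — hits 1, so not a primitive root.
g = 4: gcd(4, 46) = 2 > 1, not a unit — skip.
g = 5: 5^11 ≡ 45; 5^2 ≡ 25 — none is 1, so 5 is a primitive root.
So 5 is the smallest generator of (Z/46Z)^×.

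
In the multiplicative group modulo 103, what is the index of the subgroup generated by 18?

2

ord(18) | φ(103) = 103 − 1 = 102 = 2 · 3 · 17.
Divisors of 102: 1, 2, 3, 6, 17, 34, 51, 102.
Evaluate successive powers at the divisors of 102:
18^1 ≡ 18 (mod 103)
18^2 ≡ 15 (mod 103)
18^3 ≡ 64 (mod 103)
18^6 ≡ 79 (mod 103)
18^17 ≡ 56 (mod 103)
18^34 ≡ 46 (mod 103)
18^51 ≡ 1 (mod 103) ✓
So ord_103(18) = 51, hence |⟨18⟩| = 51.
The index is φ(103) / ord(18) = 102 / 51 = 2.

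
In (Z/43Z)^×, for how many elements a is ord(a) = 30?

0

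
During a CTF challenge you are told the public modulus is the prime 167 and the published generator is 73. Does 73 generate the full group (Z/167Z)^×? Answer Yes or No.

Yes

φ(167) = 167 − 1 = 166 = 2 · 83.
It suffices to check that the order of 73 is not a proper divisor of 166: compute 73^(166/q) for q ∈ {2, 83}.
73^83 ≡ 166 (mod 167)  [q = 2: ≢ 1 ✓]
73^2 ≡ 152 (mod 167)  [q = 83: ≢ 1 ✓]
None equal 1, so ord_167(73) = 166: 73 is a primitive root.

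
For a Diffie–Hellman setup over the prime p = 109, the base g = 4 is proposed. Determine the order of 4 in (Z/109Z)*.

By Lagrange's theorem, ord_109(4) divides φ(109) = 109 − 1 = 108 = 2^2 · 3^3.
Divisors of 108: 1, 2, 3, 4, 6, 9, 12, 18, 27, 36, 54, 108.
Compute 4^d (mod 109) for the divisors d until we hit 1:
4^1 ≡ 4 (mod 109)
4^2 ≡ 16 (mod 109)
4^3 ≡ 64 (mod 109)
4^4 ≡ 38 (mod 109)
4^6 ≡ 63 (mod 109)
4^9 ≡ 108 (mod 109)
4^12 ≡ 45 (mod 109)
4^18 ≡ 1 (mod 109) ✓
The smallest such exponent is 18, so the order of 4 is 18.

18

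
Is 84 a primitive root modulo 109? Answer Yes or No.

φ(109) = 109 − 1 = 108 = 2^2 · 3^3.
Test 84^(108/q) mod 109 for each prime factor q of 108:
84^54 ≡ 1 (mod 109)  [q = 2: ≡ 1 ✗]
84^36 ≡ 45 (mod 109)  [q = 3: ≢ 1 ✓]
84^54 ≡ 1 shows ord(84) | 54, strictly less than φ(109); not a primitive root.

No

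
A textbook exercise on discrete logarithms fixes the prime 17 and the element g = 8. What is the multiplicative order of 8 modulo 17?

The order of 8 must divide φ(17) = 17 − 1 = 16 = 2^4.
Divisors of 16: 1, 2, 4, 8, 16.
Evaluate successive powers at the divisors of 16:
8^1 ≡ 8 (mod 17)
8^2 ≡ 13 (mod 17)
8^4 ≡ 16 (mod 17)
8^8 ≡ 1 (mod 17) ✓
The smallest such exponent is 8, so the order of 8 is 8.

8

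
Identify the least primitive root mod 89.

φ(89) = 89 − 1 = 88 = 2^3 · 11.
g is a primitive root iff g^(88/q) ≢ 1 (mod 89) for each prime q ∈ {2, 11}.
g = 2: 2^44 ≡ 1 — hits 1, so not a primitive root.
g = 3: 3^44 ≡ 88; 3^8 ≡ 64 — none is 1, so 3 is a primitive root.
The smallest primitive root modulo 89 is 3.

3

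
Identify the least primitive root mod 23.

5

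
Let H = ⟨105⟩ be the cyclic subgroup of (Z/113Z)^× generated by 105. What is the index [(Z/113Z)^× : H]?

4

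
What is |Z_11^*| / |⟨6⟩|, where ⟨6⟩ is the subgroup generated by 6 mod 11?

Since 6 ∈ (Z/11Z)^×, its order divides φ(11) = 11 − 1 = 10 = 2 · 5.
Divisors of 10: 1, 2, 5, 10.
Compute 6^d (mod 11) for the divisors d until we hit 1:
6^1 ≡ 6
6^2 ≡ 3
6^5 ≡ 10
6^10 ≡ 1
Thus |⟨6⟩| = ord(6) = 10.
Index = |(Z/11Z)^×| / |⟨6⟩| = 10 / 10 = 1.

1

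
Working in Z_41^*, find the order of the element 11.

40

By Lagrange's theorem, ord_41(11) divides φ(41) = 41 − 1 = 40 = 2^3 · 5.
Divisors of 40: 1, 2, 4, 5, 8, 10, 20, 40.
Test each divisor d:
11^1 ≡ 11 (mod 41)
11^2 ≡ 39 (mod 41)
11^4 ≡ 4 (mod 41)
11^5 ≡ 3 (mod 41)
11^8 ≡ 16 (mod 41)
11^10 ≡ 9 (mod 41)
11^20 ≡ 40 (mod 41)
11^40 ≡ 1 (mod 41) ✓
So ord_41(11) = 40.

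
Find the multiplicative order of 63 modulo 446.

111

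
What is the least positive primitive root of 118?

11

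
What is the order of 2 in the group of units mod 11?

ord(2) | φ(11) = 11 − 1 = 10 = 2 · 5.
Divisors of 10: 1, 2, 5, 10.
Compute 2^d (mod 11) for the divisors d until we hit 1:
2^1 ≡ 2 (mod 11)
2^2 ≡ 4 (mod 11)
2^5 ≡ 10 (mod 11)
2^10 ≡ 1 (mod 11) ✓
Therefore the multiplicative order of 2 modulo 11 is 10.

10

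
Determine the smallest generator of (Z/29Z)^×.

2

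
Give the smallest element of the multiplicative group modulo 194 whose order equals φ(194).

5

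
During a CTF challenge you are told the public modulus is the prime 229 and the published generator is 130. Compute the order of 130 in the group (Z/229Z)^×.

57

Since 130 ∈ (Z/229Z)^×, its order divides φ(229) = 229 − 1 = 228 = 2^2 · 3 · 19.
Divisors of 228: 1, 2, 3, 4, 6, 12, 19, 38, 57, 76, 114, 228.
Check 130^d mod 229 for each divisor in increasing order:
130^1 ≡ 130 (mod 229)
130^2 ≡ 183 (mod 229)
130^3 ≡ 203 (mod 229)
130^4 ≡ 55 (mod 229)
130^6 ≡ 218 (mod 229)
130^12 ≡ 121 (mod 229)
130^19 ≡ 94 (mod 229)
130^38 ≡ 134 (mod 229)
130^57 ≡ 1 (mod 229) ✓
The smallest such exponent is 57, so the order of 130 is 57.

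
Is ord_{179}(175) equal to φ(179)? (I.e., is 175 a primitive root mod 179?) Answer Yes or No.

φ(179) = 179 − 1 = 178 = 2 · 89.
Test 175^(178/q) mod 179 for each prime factor q of 178:
175^89 ≡ 178 (mod 179)  [q = 2: ≢ 1 ✓]
175^2 ≡ 16 (mod 179)  [q = 89: ≢ 1 ✓]
Every test exponent gives a nontrivial residue, hence 175 generates the full group.

Yes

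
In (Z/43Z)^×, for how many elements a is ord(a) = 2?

1

φ(43) = 43 − 1 = 42 = 2 · 3 · 7.
(Z/43Z)^× is cyclic (|G| = 42); a cyclic group of order m has exactly φ(d) elements of each order d | m, and none otherwise.
2 | 42, and φ(2) = 2 − 1 = 1.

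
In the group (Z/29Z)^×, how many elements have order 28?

φ(29) = 29 − 1 = 28 = 2^2 · 7.
Since (Z/29Z)^× is cyclic of order 28, the number of elements of order d is φ(d) when d | 28 and 0 otherwise.
28 = 2^2 · 7 divides 28, and φ(28) = 12.

12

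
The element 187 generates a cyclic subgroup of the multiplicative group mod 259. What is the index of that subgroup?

ord(187) | φ(259) = φ(7·37) = (7−1)·(37−1) = 6·36 = 216 = 2^3 · 3^3.
Divisors of 216: 1, 2, 3, 4, 6, 8, 9, 12, 18, 24, 27, 36, 54, 72, 108, 216.
Check 187^d mod 259 for each divisor in increasing order:
187^1 ≡ 187
187^2 ≡ 4
187^3 ≡ 230
187^4 ≡ 16
187^6 ≡ 64
187^8 ≡ 256
187^9 ≡ 216
187^12 ≡ 211
187^18 ≡ 36
187^24 ≡ 232
187^27 ≡ 6
187^36 ≡ 1
So ord_259(187) = 36, hence |⟨187⟩| = 36.
The index is φ(259) / ord(187) = 216 / 36 = 6.

6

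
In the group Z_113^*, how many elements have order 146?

0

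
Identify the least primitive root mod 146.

φ(146) = φ(2)·φ(73) = 1·72 = 72 = 2^3 · 3^2.
Test candidates g = 2, 3, … against the prime factors q ∈ {2, 3} of φ(146): g is a generator iff g^(72/q) ≢ 1 for every such q.
g = 2: gcd(2, 146) = 2 > 1, not a unit — skip.
g = 3: 3^36 ≡ 1 — hits 1, so not a primitive root.
g = 4: gcd(4, 146) = 2 > 1, not a unit — skip.
g = 5: 5^36 ≡ 145; 5^24 ≡ 81 — none is 1, so 5 is a primitive root.
Hence the least primitive root of 146 is 5.

5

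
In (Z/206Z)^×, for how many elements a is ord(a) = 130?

φ(206) = φ(2)·φ(103) = 1·102 = 102 = 2 · 3 · 17.
In a cyclic group of order 102, there are φ(d) elements of order d for each divisor d of 102, and zero for non-divisors.
Here 102 is not a multiple of 130, so there are no elements of order 130.

0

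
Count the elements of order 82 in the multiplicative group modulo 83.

φ(83) = 83 − 1 = 82 = 2 · 41.
Since (Z/83Z)^× is cyclic of order 82, the number of elements of order d is φ(d) when d | 82 and 0 otherwise.
82 = 2 · 41 divides 82, and φ(82) = 40.

40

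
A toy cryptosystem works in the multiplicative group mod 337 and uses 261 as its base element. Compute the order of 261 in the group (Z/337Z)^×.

112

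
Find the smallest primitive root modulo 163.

φ(163) = 163 − 1 = 162 = 2 · 3^4.
g is a primitive root iff g^(162/q) ≢ 1 (mod 163) for each prime q ∈ {2, 3}.
g = 2: 2^81 ≡ 162; 2^54 ≡ 104 — none is 1, so 2 is a primitive root.
So 2 is the smallest generator of (Z/163Z)^×.

2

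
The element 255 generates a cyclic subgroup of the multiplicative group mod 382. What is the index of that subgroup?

2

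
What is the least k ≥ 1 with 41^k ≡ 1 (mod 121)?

110

By Lagrange's theorem, ord_121(41) divides φ(121) = φ(11^2) = 11·(11−1) = 110 = 2 · 5 · 11.
Divisors of 110: 1, 2, 5, 10, 11, 22, 55, 110.
Evaluate successive powers at the divisors of 110:
41^1 ≡ 41 (mod 121)
41^2 ≡ 108 (mod 121)
41^5 ≡ 32 (mod 121)
41^10 ≡ 56 (mod 121)
41^11 ≡ 118 (mod 121)
41^22 ≡ 9 (mod 121)
41^55 ≡ 120 (mod 121)
41^110 ≡ 1 (mod 121) ✓
So ord_121(41) = 110.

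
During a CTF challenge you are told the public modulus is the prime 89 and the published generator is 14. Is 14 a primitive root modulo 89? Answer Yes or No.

φ(89) = 89 − 1 = 88 = 2^3 · 11.
It suffices to check that the order of 14 is not a proper divisor of 88: compute 14^(88/q) for q ∈ {2, 11}.
14^44 ≡ 88 (mod 89)  [q = 2: ≢ 1 ✓]
14^8 ≡ 45 (mod 89)  [q = 11: ≢ 1 ✓]
None equal 1, so ord_89(14) = 88: 14 is a primitive root.

Yes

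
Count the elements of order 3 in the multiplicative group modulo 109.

2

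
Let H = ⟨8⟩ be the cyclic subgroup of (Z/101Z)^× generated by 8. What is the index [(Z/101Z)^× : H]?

1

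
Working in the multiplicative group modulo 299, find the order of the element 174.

By Lagrange's theorem, ord_299(174) divides φ(299) = φ(13·23) = (13−1)·(23−1) = 12·22 = 264 = 2^3 · 3 · 11.
Divisors of 264: 1, 2, 3, 4, 6, 8, 11, 12, 22, 24, 33, 44, 66, 88, 132, 264.
Check 174^d mod 299 for each divisor in increasing order:
174^1 ≡ 174
174^2 ≡ 77
174^3 ≡ 242
174^4 ≡ 248
174^6 ≡ 259
174^8 ≡ 209
174^11 ≡ 47
174^12 ≡ 105
174^22 ≡ 116
174^24 ≡ 261
174^33 ≡ 70
174^44 ≡ 1
So ord_299(174) = 44.

44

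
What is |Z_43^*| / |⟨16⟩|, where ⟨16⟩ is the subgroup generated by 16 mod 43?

6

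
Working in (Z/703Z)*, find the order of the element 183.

The order of 183 must divide φ(703) = φ(19·37) = (19−1)·(37−1) = 18·36 = 648 = 2^3 · 3^4.
Divisors of 648: 1, 2, 3, 4, 6, 8, 9, 12, 18, 24, 27, 36, 54, 72, 81, 108, 162, 216, 324, 648.
Compute 183^d (mod 703) for the divisors d until we hit 1:
183^1 ≡ 183 (mod 703)
183^2 ≡ 448 (mod 703)
183^3 ≡ 436 (mod 703)
183^4 ≡ 349 (mod 703)
183^6 ≡ 286 (mod 703)
183^8 ≡ 182 (mod 703)
183^9 ≡ 265 (mod 703)
183^12 ≡ 248 (mod 703)
183^18 ≡ 628 (mod 703)
183^24 ≡ 343 (mod 703)
183^27 ≡ 512 (mod 703)
183^36 ≡ 1 (mod 703) ✓
The smallest such exponent is 36, so the order of 183 is 36.

36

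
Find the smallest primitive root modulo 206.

φ(206) = φ(2)·φ(103) = 1·102 = 102 = 2 · 3 · 17.
g is a primitive root iff g^(102/q) ≢ 1 (mod 206) for each prime q ∈ {2, 3, 17}.
g = 2: gcd(2, 206) = 2 > 1, not a unit — skip.
g = 3: 3^51 ≡ 205; 3^34 ≡ 1 — hits 1, so not a primitive root.
g = 4: gcd(4, 206) = 2 > 1, not a unit — skip.
g = 5: 5^51 ≡ 205; 5^34 ≡ 159; 5^6 ≡ 175 — none is 1, so 5 is a primitive root.
So 5 is the smallest generator of (Z/206Z)^×.

5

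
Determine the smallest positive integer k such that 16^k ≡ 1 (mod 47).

23

ord(16) | φ(47) = 47 − 1 = 46 = 2 · 23.
Divisors of 46: 1, 2, 23, 46.
Test each divisor d:
16^1 ≡ 16 (mod 47)
16^2 ≡ 21 (mod 47)
16^23 ≡ 1 (mod 47) ✓
Therefore the multiplicative order of 16 modulo 47 is 23.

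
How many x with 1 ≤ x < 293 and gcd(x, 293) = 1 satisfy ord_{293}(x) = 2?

1

φ(293) = 293 − 1 = 292 = 2^2 · 73.
(Z/293Z)^× is cyclic (|G| = 292); a cyclic group of order m has exactly φ(d) elements of each order d | m, and none otherwise.
2 | 292, and φ(2) = 2 − 1 = 1.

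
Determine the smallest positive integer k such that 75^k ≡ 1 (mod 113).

112

By Lagrange's theorem, ord_113(75) divides φ(113) = 113 − 1 = 112 = 2^4 · 7.
Divisors of 112: 1, 2, 4, 7, 8, 14, 16, 28, 56, 112.
Test each divisor d:
75^1 ≡ 75
75^2 ≡ 88
75^4 ≡ 60
75^7 ≡ 48
75^8 ≡ 97
75^14 ≡ 44
75^16 ≡ 30
75^28 ≡ 15
75^56 ≡ 112
75^112 ≡ 1
Hence ord(75) = 112.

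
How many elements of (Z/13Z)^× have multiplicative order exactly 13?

φ(13) = 13 − 1 = 12 = 2^2 · 3.
Since (Z/13Z)^× is cyclic of order 12, the number of elements of order d is φ(d) when d | 12 and 0 otherwise.
13 does not divide 12, so no element of (Z/13Z)^× has order 13.

0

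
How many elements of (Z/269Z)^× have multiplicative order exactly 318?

0

φ(269) = 269 − 1 = 268 = 2^2 · 67.
Since (Z/269Z)^× is cyclic of order 268, the number of elements of order d is φ(d) when d | 268 and 0 otherwise.
Here 268 is not a multiple of 318, so there are no elements of order 318.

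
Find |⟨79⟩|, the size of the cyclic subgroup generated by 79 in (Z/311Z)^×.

155

By Lagrange's theorem, ord_311(79) divides φ(311) = 311 − 1 = 310 = 2 · 5 · 31.
Divisors of 310: 1, 2, 5, 10, 31, 62, 155, 310.
Compute 79^d (mod 311) for the divisors d until we hit 1:
79^1 ≡ 79 (mod 311)
79^2 ≡ 21 (mod 311)
79^5 ≡ 7 (mod 311)
79^10 ≡ 49 (mod 311)
79^31 ≡ 36 (mod 311)
79^62 ≡ 52 (mod 311)
79^155 ≡ 1 (mod 311) ✓
Hence ord(79) = 155.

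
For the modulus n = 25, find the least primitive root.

2

φ(25) = φ(5^2) = 5·(5−1) = 20 = 2^2 · 5.
Test candidates g = 2, 3, … against the prime factors q ∈ {2, 5} of φ(25): g is a generator iff g^(20/q) ≢ 1 for every such q.
g = 2: 2^10 ≡ 24; 2^4 ≡ 16 — none is 1, so 2 is a primitive root.
Hence the least primitive root of 25 is 2.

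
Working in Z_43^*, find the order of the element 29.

42

ord(29) | φ(43) = 43 − 1 = 42 = 2 · 3 · 7.
Divisors of 42: 1, 2, 3, 6, 7, 14, 21, 42.
Evaluate successive powers at the divisors of 42:
29^1 ≡ 29
29^2 ≡ 24
29^3 ≡ 8
29^6 ≡ 21
29^7 ≡ 7
29^14 ≡ 6
29^21 ≡ 42
29^42 ≡ 1
Therefore the multiplicative order of 29 modulo 43 is 42.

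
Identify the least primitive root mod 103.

5

φ(103) = 103 − 1 = 102 = 2 · 3 · 17.
Test candidates g = 2, 3, … against the prime factors q ∈ {2, 3, 17} of φ(103): g is a generator iff g^(102/q) ≢ 1 for every such q.
g = 2: 2^51 ≡ 1 — hits 1, so not a primitive root.
g = 3: 3^51 ≡ 102; 3^34 ≡ 1 — hits 1, so not a primitive root.
g = 4: 4^51 ≡ 1 — hits 1, so not a primitive root.
g = 5: 5^51 ≡ 102; 5^34 ≡ 56; 5^6 ≡ 72 — none is 1, so 5 is a primitive root.
Hence the least primitive root of 103 is 5.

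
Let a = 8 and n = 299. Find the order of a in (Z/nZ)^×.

By Lagrange's theorem, ord_299(8) divides φ(299) = φ(13·23) = (13−1)·(23−1) = 12·22 = 264 = 2^3 · 3 · 11.
Divisors of 264: 1, 2, 3, 4, 6, 8, 11, 12, 22, 24, 33, 44, 66, 88, 132, 264.
Check 8^d mod 299 for each divisor in increasing order:
8^1 ≡ 8
8^2 ≡ 64
8^3 ≡ 213
8^4 ≡ 209
8^6 ≡ 220
8^8 ≡ 27
8^11 ≡ 70
8^12 ≡ 261
8^22 ≡ 116
8^24 ≡ 248
8^33 ≡ 47
8^44 ≡ 1
The smallest such exponent is 44, so the order of 8 is 44.

44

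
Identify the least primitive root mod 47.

φ(47) = 47 − 1 = 46 = 2 · 23.
g is a primitive root iff g^(46/q) ≢ 1 (mod 47) for each prime q ∈ {2, 23}.
g = 2: 2^23 ≡ 1 — hits 1, so not a primitive root.
g = 3: 3^23 ≡ 1 — hits 1, so not a primitive root.
g = 4: 4^23 ≡ 1 — hits 1, so not a primitive root.
g = 5: 5^23 ≡ 46; 5^2 ≡ 25 — none is 1, so 5 is a primitive root.
Hence the least primitive root of 47 is 5.

5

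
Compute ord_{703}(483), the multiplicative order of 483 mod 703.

ord(483) | φ(703) = φ(19·37) = (19−1)·(37−1) = 18·36 = 648 = 2^3 · 3^4.
Divisors of 648: 1, 2, 3, 4, 6, 8, 9, 12, 18, 24, 27, 36, 54, 72, 81, 108, 162, 216, 324, 648.
Evaluate successive powers at the divisors of 648:
483^1 ≡ 483 (mod 703)
483^2 ≡ 596 (mod 703)
483^3 ≡ 341 (mod 703)
483^4 ≡ 201 (mod 703)
483^6 ≡ 286 (mod 703)
483^8 ≡ 330 (mod 703)
483^9 ≡ 512 (mod 703)
483^12 ≡ 248 (mod 703)
483^18 ≡ 628 (mod 703)
483^24 ≡ 343 (mod 703)
483^27 ≡ 265 (mod 703)
483^36 ≡ 1 (mod 703) ✓
So ord_703(483) = 36.

36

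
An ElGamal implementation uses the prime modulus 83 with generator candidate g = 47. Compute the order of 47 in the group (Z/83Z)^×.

82

The order of 47 must divide φ(83) = 83 − 1 = 82 = 2 · 41.
Divisors of 82: 1, 2, 41, 82.
Check 47^d mod 83 for each divisor in increasing order:
47^1 ≡ 47 (mod 83)
47^2 ≡ 51 (mod 83)
47^41 ≡ 82 (mod 83)
47^82 ≡ 1 (mod 83) ✓
Hence ord(47) = 82.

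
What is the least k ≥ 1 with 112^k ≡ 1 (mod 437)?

198

Since 112 ∈ (Z/437Z)^×, its order divides φ(437) = φ(19·23) = (19−1)·(23−1) = 18·22 = 396 = 2^2 · 3^2 · 11.
Divisors of 396: 1, 2, 3, 4, 6, 9, 11, 12, 18, 22, 33, 36, 44, 66, 99, 132, 198, 396.
Evaluate successive powers at the divisors of 396:
112^1 ≡ 112 (mod 437)
112^2 ≡ 308 (mod 437)
112^3 ≡ 410 (mod 437)
112^4 ≡ 35 (mod 437)
112^6 ≡ 292 (mod 437)
112^9 ≡ 419 (mod 437)
112^11 ≡ 137 (mod 437)
112^12 ≡ 49 (mod 437)
112^18 ≡ 324 (mod 437)
112^22 ≡ 415 (mod 437)
112^33 ≡ 45 (mod 437)
112^36 ≡ 96 (mod 437)
112^44 ≡ 47 (mod 437)
112^66 ≡ 277 (mod 437)
112^99 ≡ 229 (mod 437)
112^132 ≡ 254 (mod 437)
112^198 ≡ 1 (mod 437) ✓
Hence ord(112) = 198.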